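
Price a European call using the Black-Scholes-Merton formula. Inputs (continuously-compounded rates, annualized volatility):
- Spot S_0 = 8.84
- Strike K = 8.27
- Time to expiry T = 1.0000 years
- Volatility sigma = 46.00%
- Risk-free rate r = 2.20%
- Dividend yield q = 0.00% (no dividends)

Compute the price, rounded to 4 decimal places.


d1 = (ln(S/K) + (r - q + 0.5*sigma^2) * T) / (sigma * sqrt(T)) = 0.42272254
d2 = d1 - sigma * sqrt(T) = -0.03727746
exp(-rT) = 0.97824024; exp(-qT) = 1.00000000
C = S_0 * exp(-qT) * N(d1) - K * exp(-rT) * N(d2)
N(d1) = 0.66375115; N(d2) = 0.48513189
C = 8.8400 * 1.00000000 * 0.66375115 - 8.2700 * 0.97824024 * 0.48513189 = 1.9428

Answer: Price = 1.9428


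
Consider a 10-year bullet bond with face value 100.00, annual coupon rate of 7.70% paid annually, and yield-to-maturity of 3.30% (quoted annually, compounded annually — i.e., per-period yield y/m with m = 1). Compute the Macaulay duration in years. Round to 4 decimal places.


Answer: Macaulay duration = 7.7484 years

Derivation:
Coupon per period c = face * coupon_rate / m = 7.700000
Periods per year m = 1; per-period yield y/m = 0.033000
Number of cashflows N = 10
Cashflows (t years, CF_t, discount factor 1/(1+y/m)^(m*t), PV):
  t = 1.0000: CF_t = 7.700000, DF = 0.968054, PV = 7.454017
  t = 2.0000: CF_t = 7.700000, DF = 0.937129, PV = 7.215893
  t = 3.0000: CF_t = 7.700000, DF = 0.907192, PV = 6.985376
  t = 4.0000: CF_t = 7.700000, DF = 0.878211, PV = 6.762222
  t = 5.0000: CF_t = 7.700000, DF = 0.850156, PV = 6.546198
  t = 6.0000: CF_t = 7.700000, DF = 0.822997, PV = 6.337074
  t = 7.0000: CF_t = 7.700000, DF = 0.796705, PV = 6.134631
  t = 8.0000: CF_t = 7.700000, DF = 0.771254, PV = 5.938656
  t = 9.0000: CF_t = 7.700000, DF = 0.746616, PV = 5.748941
  t = 10.0000: CF_t = 107.700000, DF = 0.722764, PV = 77.841732
Price P = sum_t PV_t = 136.964740
Macaulay numerator sum_t t * PV_t:
  t * PV_t at t = 1.0000: 7.454017
  t * PV_t at t = 2.0000: 14.431786
  t * PV_t at t = 3.0000: 20.956127
  t * PV_t at t = 4.0000: 27.048889
  t * PV_t at t = 5.0000: 32.730989
  t * PV_t at t = 6.0000: 38.022446
  t * PV_t at t = 7.0000: 42.942420
  t * PV_t at t = 8.0000: 47.509246
  t * PV_t at t = 9.0000: 51.740467
  t * PV_t at t = 10.0000: 778.417316
Macaulay duration D = (sum_t t * PV_t) / P = 1061.253701 / 136.964740 = 7.748372


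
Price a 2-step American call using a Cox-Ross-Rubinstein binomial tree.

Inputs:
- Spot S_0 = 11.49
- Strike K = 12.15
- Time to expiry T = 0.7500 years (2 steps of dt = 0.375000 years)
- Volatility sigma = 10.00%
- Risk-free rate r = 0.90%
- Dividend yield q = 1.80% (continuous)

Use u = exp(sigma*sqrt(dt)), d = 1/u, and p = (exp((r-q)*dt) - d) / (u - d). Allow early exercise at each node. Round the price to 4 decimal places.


dt = T/N = 0.375000
u = exp(sigma*sqrt(dt)) = 1.063151; d = 1/u = 0.940600
p = (exp((r-q)*dt) - d) / (u - d) = 0.457202
Discount per step: exp(-r*dt) = 0.996631
Stock lattice S(k, i) with i counting down-moves:
  k=0: S(0,0) = 11.4900
  k=1: S(1,0) = 12.2156; S(1,1) = 10.8075
  k=2: S(2,0) = 12.9870; S(2,1) = 11.4900; S(2,2) = 10.1655
Terminal payoffs V(N, i) = max(S_T - K, 0):
  V(2,0) = 0.837035; V(2,1) = 0.000000; V(2,2) = 0.000000
Backward induction: V(k, i) = exp(-r*dt) * [p * V(k+1, i) + (1-p) * V(k+1, i+1)]; then take max(V_cont, immediate exercise) for American.
  V(1,0) = exp(-r*dt) * [p*0.837035 + (1-p)*0.000000] = 0.381405; exercise = 0.065606; V(1,0) = max -> 0.381405
  V(1,1) = exp(-r*dt) * [p*0.000000 + (1-p)*0.000000] = 0.000000; exercise = 0.000000; V(1,1) = max -> 0.000000
  V(0,0) = exp(-r*dt) * [p*0.381405 + (1-p)*0.000000] = 0.173792; exercise = 0.000000; V(0,0) = max -> 0.173792

Answer: Price = V(0,0) = 0.1738


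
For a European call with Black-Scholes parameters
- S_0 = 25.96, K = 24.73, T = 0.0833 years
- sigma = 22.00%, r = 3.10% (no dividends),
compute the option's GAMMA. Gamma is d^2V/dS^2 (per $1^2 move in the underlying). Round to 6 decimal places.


Answer: Gamma = 0.170522

Derivation:
d1 = 0.8368734312; d2 = 0.7733776046
phi(d1) = 0.2810796766; exp(-qT) = 1.0000000000; exp(-rT) = 0.9974210313
Gamma = exp(-qT) * phi(d1) / (S * sigma * sqrt(T)) = 1.0000000000 * 0.2810796766 / (25.9600 * 0.2200 * 0.2886173938) = 0.170522


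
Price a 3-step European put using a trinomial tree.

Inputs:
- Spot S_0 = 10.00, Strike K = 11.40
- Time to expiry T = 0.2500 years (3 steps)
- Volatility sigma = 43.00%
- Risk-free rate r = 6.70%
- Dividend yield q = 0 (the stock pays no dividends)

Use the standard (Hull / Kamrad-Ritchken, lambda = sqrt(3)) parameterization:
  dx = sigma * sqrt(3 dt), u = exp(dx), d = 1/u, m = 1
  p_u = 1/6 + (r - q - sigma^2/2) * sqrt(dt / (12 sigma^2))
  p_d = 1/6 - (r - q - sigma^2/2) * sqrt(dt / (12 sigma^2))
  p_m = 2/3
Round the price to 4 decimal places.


Answer: Price = V(0,0) = 1.6719

Derivation:
dt = T/N = 0.083333; dx = sigma*sqrt(3*dt) = 0.215000
u = exp(dx) = 1.239862; d = 1/u = 0.806541
p_u = 0.161734, p_m = 0.666667, p_d = 0.171599
Discount per step: exp(-r*dt) = 0.994432
Stock lattice S(k, j) with j the centered position index:
  k=0: S(0,+0) = 10.0000
  k=1: S(1,-1) = 8.0654; S(1,+0) = 10.0000; S(1,+1) = 12.3986
  k=2: S(2,-2) = 6.5051; S(2,-1) = 8.0654; S(2,+0) = 10.0000; S(2,+1) = 12.3986; S(2,+2) = 15.3726
  k=3: S(3,-3) = 5.2466; S(3,-2) = 6.5051; S(3,-1) = 8.0654; S(3,+0) = 10.0000; S(3,+1) = 12.3986; S(3,+2) = 15.3726; S(3,+3) = 19.0599
Terminal payoffs V(N, j) = max(K - S_T, 0):
  V(3,-3) = 6.153375; V(3,-2) = 4.894909; V(3,-1) = 3.334586; V(3,+0) = 1.400000; V(3,+1) = 0.000000; V(3,+2) = 0.000000; V(3,+3) = 0.000000
Backward induction: V(k, j) = exp(-r*dt) * [p_u * V(k+1, j+1) + p_m * V(k+1, j) + p_d * V(k+1, j-1)]
  V(2,-2) = exp(-r*dt) * [p_u*3.334586 + p_m*4.894909 + p_d*6.153375] = 4.831451
  V(2,-1) = exp(-r*dt) * [p_u*1.400000 + p_m*3.334586 + p_d*4.894909] = 3.271131
  V(2,+0) = exp(-r*dt) * [p_u*0.000000 + p_m*1.400000 + p_d*3.334586] = 1.497162
  V(2,+1) = exp(-r*dt) * [p_u*0.000000 + p_m*0.000000 + p_d*1.400000] = 0.238901
  V(2,+2) = exp(-r*dt) * [p_u*0.000000 + p_m*0.000000 + p_d*0.000000] = 0.000000
  V(1,-1) = exp(-r*dt) * [p_u*1.497162 + p_m*3.271131 + p_d*4.831451] = 3.233862
  V(1,+0) = exp(-r*dt) * [p_u*0.238901 + p_m*1.497162 + p_d*3.271131] = 1.589171
  V(1,+1) = exp(-r*dt) * [p_u*0.000000 + p_m*0.238901 + p_d*1.497162] = 0.413861
  V(0,+0) = exp(-r*dt) * [p_u*0.413861 + p_m*1.589171 + p_d*3.233862] = 1.671949


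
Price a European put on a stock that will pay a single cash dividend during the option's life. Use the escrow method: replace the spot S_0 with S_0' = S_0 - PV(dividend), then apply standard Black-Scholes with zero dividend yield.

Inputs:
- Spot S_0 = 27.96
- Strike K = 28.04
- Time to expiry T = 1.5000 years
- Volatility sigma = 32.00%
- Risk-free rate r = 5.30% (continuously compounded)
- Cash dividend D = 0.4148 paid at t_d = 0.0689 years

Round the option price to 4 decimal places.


PV(D) = D * exp(-r * t_d) = 0.4148 * 0.99635496 = 0.41328804
S_0' = S_0 - PV(D) = 27.9600 - 0.41328804 = 27.54671196
d1 = (ln(S_0'/K) + (r + sigma^2/2)*T) / (sigma*sqrt(T)) = 0.35352036
d2 = d1 - sigma*sqrt(T) = -0.03839800
exp(-rT) = 0.92357802
N(-d1) = 0.36184918; N(-d2) = 0.51531482
P = K * exp(-rT) * N(-d2) - S_0' * N(-d1) = 28.0400 * 0.92357802 * 0.51531482 - 27.54671196 * 0.36184918 = 3.3774

Answer: Price = 3.3774


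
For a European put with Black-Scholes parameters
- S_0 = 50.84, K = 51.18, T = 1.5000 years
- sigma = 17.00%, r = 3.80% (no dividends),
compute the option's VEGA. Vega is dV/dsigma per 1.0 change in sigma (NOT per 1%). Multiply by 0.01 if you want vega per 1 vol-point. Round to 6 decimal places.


Answer: Vega = 23.398434

Derivation:
d1 = 0.3458564995; d2 = 0.1376498714
phi(d1) = 0.3757816989; exp(-qT) = 1.0000000000; exp(-rT) = 0.9445940694
Vega = S * exp(-qT) * phi(d1) * sqrt(T) = 50.8400 * 1.0000000000 * 0.3757816989 * 1.2247448714 = 23.398434


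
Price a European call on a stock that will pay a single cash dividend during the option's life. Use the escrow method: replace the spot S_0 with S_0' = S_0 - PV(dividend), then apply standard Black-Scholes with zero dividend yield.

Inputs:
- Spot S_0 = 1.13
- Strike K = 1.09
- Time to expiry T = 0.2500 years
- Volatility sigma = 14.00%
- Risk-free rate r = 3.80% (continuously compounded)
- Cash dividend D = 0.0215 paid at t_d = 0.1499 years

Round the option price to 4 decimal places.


Answer: Price = 0.0472

Derivation:
PV(D) = D * exp(-r * t_d) = 0.0215 * 0.99431999 = 0.02137788
S_0' = S_0 - PV(D) = 1.1300 - 0.02137788 = 1.10862212
d1 = (ln(S_0'/K) + (r + sigma^2/2)*T) / (sigma*sqrt(T)) = 0.41271735
d2 = d1 - sigma*sqrt(T) = 0.34271735
exp(-rT) = 0.99054498
N(d1) = 0.66009315; N(d2) = 0.63409445
C = S_0' * N(d1) - K * exp(-rT) * N(d2) = 1.10862212 * 0.66009315 - 1.0900 * 0.99054498 * 0.63409445 = 0.0472


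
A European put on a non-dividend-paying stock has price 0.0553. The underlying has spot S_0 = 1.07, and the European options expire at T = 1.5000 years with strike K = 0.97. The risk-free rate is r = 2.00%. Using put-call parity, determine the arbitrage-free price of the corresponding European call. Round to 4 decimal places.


Put-call parity: C - P = S_0 * exp(-qT) - K * exp(-rT).
S_0 * exp(-qT) = 1.0700 * 1.00000000 = 1.07000000
K * exp(-rT) = 0.9700 * 0.97044553 = 0.94133217
C = P + S*exp(-qT) - K*exp(-rT)
C = 0.0553 + 1.07000000 - 0.94133217 = 0.1840

Answer: Call price = 0.1840


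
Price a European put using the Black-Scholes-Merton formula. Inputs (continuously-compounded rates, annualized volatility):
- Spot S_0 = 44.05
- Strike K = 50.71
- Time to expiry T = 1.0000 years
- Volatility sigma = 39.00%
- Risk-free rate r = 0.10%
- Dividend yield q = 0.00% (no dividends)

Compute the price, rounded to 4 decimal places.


d1 = (ln(S/K) + (r - q + 0.5*sigma^2) * T) / (sigma * sqrt(T)) = -0.16345584
d2 = d1 - sigma * sqrt(T) = -0.55345584
exp(-rT) = 0.99900050; exp(-qT) = 1.00000000
P = K * exp(-rT) * N(-d2) - S_0 * exp(-qT) * N(-d1)
N(-d1) = 0.56492023; N(-d2) = 0.71002434
P = 50.7100 * 0.99900050 * 0.71002434 - 44.0500 * 1.00000000 * 0.56492023 = 11.0846

Answer: Price = 11.0846


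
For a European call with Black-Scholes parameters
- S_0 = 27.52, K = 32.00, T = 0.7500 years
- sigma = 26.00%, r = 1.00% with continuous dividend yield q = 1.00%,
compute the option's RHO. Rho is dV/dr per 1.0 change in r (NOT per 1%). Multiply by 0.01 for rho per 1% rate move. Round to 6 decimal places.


Answer: Rho = 5.168763

Derivation:
d1 = -0.5572446666; d2 = -0.7824112716
phi(d1) = 0.3415711273; exp(-qT) = 0.9925280548; exp(-rT) = 0.9925280548
N(d2) = 0.2169864558
Rho = K*T*exp(-rT)*N(d2) = 32.0000 * 0.7500 * 0.9925280548 * 0.2169864558 = 5.168763


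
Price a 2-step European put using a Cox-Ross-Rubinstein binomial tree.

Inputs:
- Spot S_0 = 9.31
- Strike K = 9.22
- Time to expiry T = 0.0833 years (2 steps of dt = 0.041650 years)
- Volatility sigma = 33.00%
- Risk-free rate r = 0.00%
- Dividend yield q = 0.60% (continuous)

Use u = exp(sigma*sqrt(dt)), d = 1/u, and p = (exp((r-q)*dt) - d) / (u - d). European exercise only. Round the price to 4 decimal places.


dt = T/N = 0.041650
u = exp(sigma*sqrt(dt)) = 1.069667; d = 1/u = 0.934870
p = (exp((r-q)*dt) - d) / (u - d) = 0.481316
Discount per step: exp(-r*dt) = 1.000000
Stock lattice S(k, i) with i counting down-moves:
  k=0: S(0,0) = 9.3100
  k=1: S(1,0) = 9.9586; S(1,1) = 8.7036
  k=2: S(2,0) = 10.6524; S(2,1) = 9.3100; S(2,2) = 8.1368
Terminal payoffs V(N, i) = max(K - S_T, 0):
  V(2,0) = 0.000000; V(2,1) = 0.000000; V(2,2) = 1.083223
Backward induction: V(k, i) = exp(-r*dt) * [p * V(k+1, i) + (1-p) * V(k+1, i+1)].
  V(1,0) = exp(-r*dt) * [p*0.000000 + (1-p)*0.000000] = 0.000000
  V(1,1) = exp(-r*dt) * [p*0.000000 + (1-p)*1.083223] = 0.561851
  V(0,0) = exp(-r*dt) * [p*0.000000 + (1-p)*0.561851] = 0.291423

Answer: Price = V(0,0) = 0.2914


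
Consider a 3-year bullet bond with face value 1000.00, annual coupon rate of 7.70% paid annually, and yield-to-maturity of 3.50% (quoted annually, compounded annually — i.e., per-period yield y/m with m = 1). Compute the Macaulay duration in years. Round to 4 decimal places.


Coupon per period c = face * coupon_rate / m = 77.000000
Periods per year m = 1; per-period yield y/m = 0.035000
Number of cashflows N = 3
Cashflows (t years, CF_t, discount factor 1/(1+y/m)^(m*t), PV):
  t = 1.0000: CF_t = 77.000000, DF = 0.966184, PV = 74.396135
  t = 2.0000: CF_t = 77.000000, DF = 0.933511, PV = 71.880324
  t = 3.0000: CF_t = 1077.000000, DF = 0.901943, PV = 971.392294
Price P = sum_t PV_t = 1117.668753
Macaulay numerator sum_t t * PV_t:
  t * PV_t at t = 1.0000: 74.396135
  t * PV_t at t = 2.0000: 143.760648
  t * PV_t at t = 3.0000: 2914.176882
Macaulay duration D = (sum_t t * PV_t) / P = 3132.333665 / 1117.668753 = 2.802560

Answer: Macaulay duration = 2.8026 years


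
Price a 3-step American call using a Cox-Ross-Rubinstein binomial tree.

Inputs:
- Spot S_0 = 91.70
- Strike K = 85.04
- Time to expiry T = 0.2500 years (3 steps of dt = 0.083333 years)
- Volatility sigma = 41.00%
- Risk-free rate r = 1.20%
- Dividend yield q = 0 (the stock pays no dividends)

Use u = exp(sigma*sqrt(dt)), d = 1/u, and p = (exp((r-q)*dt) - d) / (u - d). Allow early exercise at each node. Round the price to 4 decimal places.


dt = T/N = 0.083333
u = exp(sigma*sqrt(dt)) = 1.125646; d = 1/u = 0.888379
p = (exp((r-q)*dt) - d) / (u - d) = 0.474662
Discount per step: exp(-r*dt) = 0.999000
Stock lattice S(k, i) with i counting down-moves:
  k=0: S(0,0) = 91.7000
  k=1: S(1,0) = 103.2217; S(1,1) = 81.4644
  k=2: S(2,0) = 116.1911; S(2,1) = 91.7000; S(2,2) = 72.3712
  k=3: S(3,0) = 130.7900; S(3,1) = 103.2217; S(3,2) = 81.4644; S(3,3) = 64.2931
Terminal payoffs V(N, i) = max(S_T - K, 0):
  V(3,0) = 45.749975; V(3,1) = 18.181708; V(3,2) = 0.000000; V(3,3) = 0.000000
Backward induction: V(k, i) = exp(-r*dt) * [p * V(k+1, i) + (1-p) * V(k+1, i+1)]; then take max(V_cont, immediate exercise) for American.
  V(2,0) = exp(-r*dt) * [p*45.749975 + (1-p)*18.181708] = 31.236067; exercise = 31.151070; V(2,0) = max -> 31.236067
  V(2,1) = exp(-r*dt) * [p*18.181708 + (1-p)*0.000000] = 8.621541; exercise = 6.660000; V(2,1) = max -> 8.621541
  V(2,2) = exp(-r*dt) * [p*0.000000 + (1-p)*0.000000] = 0.000000; exercise = 0.000000; V(2,2) = max -> 0.000000
  V(1,0) = exp(-r*dt) * [p*31.236067 + (1-p)*8.621541] = 19.336453; exercise = 18.181708; V(1,0) = max -> 19.336453
  V(1,1) = exp(-r*dt) * [p*8.621541 + (1-p)*0.000000] = 4.088228; exercise = 0.000000; V(1,1) = max -> 4.088228
  V(0,0) = exp(-r*dt) * [p*19.336453 + (1-p)*4.088228] = 11.314662; exercise = 6.660000; V(0,0) = max -> 11.314662

Answer: Price = V(0,0) = 11.3147


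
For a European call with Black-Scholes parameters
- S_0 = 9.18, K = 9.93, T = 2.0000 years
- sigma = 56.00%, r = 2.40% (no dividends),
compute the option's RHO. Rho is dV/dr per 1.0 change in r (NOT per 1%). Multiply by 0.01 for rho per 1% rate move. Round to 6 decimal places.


d1 = 0.3574257177; d2 = -0.4345338773
phi(d1) = 0.3742560444; exp(-qT) = 1.0000000000; exp(-rT) = 0.9531337871
N(d2) = 0.3319503998
Rho = K*T*exp(-rT)*N(d2) = 9.9300 * 2.0000 * 0.9531337871 * 0.3319503998 = 6.283568

Answer: Rho = 6.283568


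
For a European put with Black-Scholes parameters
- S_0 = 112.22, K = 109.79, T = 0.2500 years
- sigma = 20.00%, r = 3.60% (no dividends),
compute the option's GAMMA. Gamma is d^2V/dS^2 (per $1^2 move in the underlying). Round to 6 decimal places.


Answer: Gamma = 0.033332

Derivation:
d1 = 0.3589178008; d2 = 0.2589178008
phi(d1) = 0.3740560872; exp(-qT) = 1.0000000000; exp(-rT) = 0.9910403788
Gamma = exp(-qT) * phi(d1) / (S * sigma * sqrt(T)) = 1.0000000000 * 0.3740560872 / (112.2200 * 0.2000 * 0.5000000000) = 0.033332


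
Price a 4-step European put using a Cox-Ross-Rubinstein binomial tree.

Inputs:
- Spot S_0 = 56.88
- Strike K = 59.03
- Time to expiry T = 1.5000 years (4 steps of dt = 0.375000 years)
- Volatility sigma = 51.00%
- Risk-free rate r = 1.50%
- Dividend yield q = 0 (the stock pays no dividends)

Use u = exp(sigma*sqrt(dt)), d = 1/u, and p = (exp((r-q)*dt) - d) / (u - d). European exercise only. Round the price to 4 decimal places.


Answer: Price = V(0,0) = 13.9852

Derivation:
dt = T/N = 0.375000
u = exp(sigma*sqrt(dt)) = 1.366578; d = 1/u = 0.731755
p = (exp((r-q)*dt) - d) / (u - d) = 0.431437
Discount per step: exp(-r*dt) = 0.994391
Stock lattice S(k, i) with i counting down-moves:
  k=0: S(0,0) = 56.8800
  k=1: S(1,0) = 77.7310; S(1,1) = 41.6222
  k=2: S(2,0) = 106.2254; S(2,1) = 56.8800; S(2,2) = 30.4572
  k=3: S(3,0) = 145.1654; S(3,1) = 77.7310; S(3,2) = 41.6222; S(3,3) = 22.2872
  k=4: S(4,0) = 198.3798; S(4,1) = 106.2254; S(4,2) = 56.8800; S(4,3) = 30.4572; S(4,4) = 16.3088
Terminal payoffs V(N, i) = max(K - S_T, 0):
  V(4,0) = 0.000000; V(4,1) = 0.000000; V(4,2) = 2.150000; V(4,3) = 28.572755; V(4,4) = 42.721213
Backward induction: V(k, i) = exp(-r*dt) * [p * V(k+1, i) + (1-p) * V(k+1, i+1)].
  V(3,0) = exp(-r*dt) * [p*0.000000 + (1-p)*0.000000] = 0.000000
  V(3,1) = exp(-r*dt) * [p*0.000000 + (1-p)*2.150000] = 1.215554
  V(3,2) = exp(-r*dt) * [p*2.150000 + (1-p)*28.572755] = 17.076682
  V(3,3) = exp(-r*dt) * [p*28.572755 + (1-p)*42.721213] = 36.411656
  V(2,0) = exp(-r*dt) * [p*0.000000 + (1-p)*1.215554] = 0.687243
  V(2,1) = exp(-r*dt) * [p*1.215554 + (1-p)*17.076682] = 10.176207
  V(2,2) = exp(-r*dt) * [p*17.076682 + (1-p)*36.411656] = 27.912389
  V(1,0) = exp(-r*dt) * [p*0.687243 + (1-p)*10.176207] = 6.048202
  V(1,1) = exp(-r*dt) * [p*10.176207 + (1-p)*27.912389] = 20.146704
  V(0,0) = exp(-r*dt) * [p*6.048202 + (1-p)*20.146704] = 13.985205


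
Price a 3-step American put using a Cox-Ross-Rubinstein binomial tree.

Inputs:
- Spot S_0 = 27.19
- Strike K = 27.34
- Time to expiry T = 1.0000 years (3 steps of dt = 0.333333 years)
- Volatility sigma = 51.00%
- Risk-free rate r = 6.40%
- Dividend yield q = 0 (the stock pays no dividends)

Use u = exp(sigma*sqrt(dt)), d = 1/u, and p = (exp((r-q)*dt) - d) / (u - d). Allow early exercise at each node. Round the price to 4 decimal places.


Answer: Price = V(0,0) = 5.1598

Derivation:
dt = T/N = 0.333333
u = exp(sigma*sqrt(dt)) = 1.342386; d = 1/u = 0.744942
p = (exp((r-q)*dt) - d) / (u - d) = 0.463006
Discount per step: exp(-r*dt) = 0.978893
Stock lattice S(k, i) with i counting down-moves:
  k=0: S(0,0) = 27.1900
  k=1: S(1,0) = 36.4995; S(1,1) = 20.2550
  k=2: S(2,0) = 48.9964; S(2,1) = 27.1900; S(2,2) = 15.0888
  k=3: S(3,0) = 65.7721; S(3,1) = 36.4995; S(3,2) = 20.2550; S(3,3) = 11.2403
Terminal payoffs V(N, i) = max(K - S_T, 0):
  V(3,0) = 0.000000; V(3,1) = 0.000000; V(3,2) = 7.085021; V(3,3) = 16.099725
Backward induction: V(k, i) = exp(-r*dt) * [p * V(k+1, i) + (1-p) * V(k+1, i+1)]; then take max(V_cont, immediate exercise) for American.
  V(2,0) = exp(-r*dt) * [p*0.000000 + (1-p)*0.000000] = 0.000000; exercise = 0.000000; V(2,0) = max -> 0.000000
  V(2,1) = exp(-r*dt) * [p*0.000000 + (1-p)*7.085021] = 3.724306; exercise = 0.150000; V(2,1) = max -> 3.724306
  V(2,2) = exp(-r*dt) * [p*7.085021 + (1-p)*16.099725] = 11.674136; exercise = 12.251212; V(2,2) = max -> 12.251212
  V(1,0) = exp(-r*dt) * [p*0.000000 + (1-p)*3.724306] = 1.957715; exercise = 0.000000; V(1,0) = max -> 1.957715
  V(1,1) = exp(-r*dt) * [p*3.724306 + (1-p)*12.251212] = 8.127941; exercise = 7.085021; V(1,1) = max -> 8.127941
  V(0,0) = exp(-r*dt) * [p*1.957715 + (1-p)*8.127941] = 5.159828; exercise = 0.150000; V(0,0) = max -> 5.159828


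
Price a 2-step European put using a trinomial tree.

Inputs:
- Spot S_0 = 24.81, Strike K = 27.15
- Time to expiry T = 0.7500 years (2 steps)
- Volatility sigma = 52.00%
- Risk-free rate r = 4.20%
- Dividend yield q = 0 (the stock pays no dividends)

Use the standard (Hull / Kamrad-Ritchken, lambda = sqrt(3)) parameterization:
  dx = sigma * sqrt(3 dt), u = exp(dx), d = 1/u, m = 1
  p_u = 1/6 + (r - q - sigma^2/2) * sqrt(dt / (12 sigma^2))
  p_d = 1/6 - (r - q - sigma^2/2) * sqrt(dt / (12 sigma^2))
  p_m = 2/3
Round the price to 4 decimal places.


Answer: Price = V(0,0) = 5.1454

Derivation:
dt = T/N = 0.375000; dx = sigma*sqrt(3*dt) = 0.551543
u = exp(dx) = 1.735930; d = 1/u = 0.576060
p_u = 0.134983, p_m = 0.666667, p_d = 0.198350
Discount per step: exp(-r*dt) = 0.984373
Stock lattice S(k, j) with j the centered position index:
  k=0: S(0,+0) = 24.8100
  k=1: S(1,-1) = 14.2921; S(1,+0) = 24.8100; S(1,+1) = 43.0684
  k=2: S(2,-2) = 8.2331; S(2,-1) = 14.2921; S(2,+0) = 24.8100; S(2,+1) = 43.0684; S(2,+2) = 74.7638
Terminal payoffs V(N, j) = max(K - S_T, 0):
  V(2,-2) = 18.916920; V(2,-1) = 12.857949; V(2,+0) = 2.340000; V(2,+1) = 0.000000; V(2,+2) = 0.000000
Backward induction: V(k, j) = exp(-r*dt) * [p_u * V(k+1, j+1) + p_m * V(k+1, j) + p_d * V(k+1, j-1)]
  V(1,-1) = exp(-r*dt) * [p_u*2.340000 + p_m*12.857949 + p_d*18.916920] = 12.442486
  V(1,+0) = exp(-r*dt) * [p_u*0.000000 + p_m*2.340000 + p_d*12.857949] = 4.046149
  V(1,+1) = exp(-r*dt) * [p_u*0.000000 + p_m*0.000000 + p_d*2.340000] = 0.456887
  V(0,+0) = exp(-r*dt) * [p_u*0.456887 + p_m*4.046149 + p_d*12.442486] = 5.145396


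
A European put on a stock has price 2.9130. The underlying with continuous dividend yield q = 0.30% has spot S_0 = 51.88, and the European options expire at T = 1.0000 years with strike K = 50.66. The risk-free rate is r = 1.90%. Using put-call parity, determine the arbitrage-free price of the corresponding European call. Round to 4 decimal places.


Answer: Call price = 4.9310

Derivation:
Put-call parity: C - P = S_0 * exp(-qT) - K * exp(-rT).
S_0 * exp(-qT) = 51.8800 * 0.99700450 = 51.72459323
K * exp(-rT) = 50.6600 * 0.98117936 = 49.70654649
C = P + S*exp(-qT) - K*exp(-rT)
C = 2.9130 + 51.72459323 - 49.70654649 = 4.9310


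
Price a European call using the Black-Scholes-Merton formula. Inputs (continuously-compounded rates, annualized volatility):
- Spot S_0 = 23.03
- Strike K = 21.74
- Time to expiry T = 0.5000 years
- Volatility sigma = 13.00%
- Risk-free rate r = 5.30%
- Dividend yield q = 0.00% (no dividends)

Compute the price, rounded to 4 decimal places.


Answer: Price = 2.0566

Derivation:
d1 = (ln(S/K) + (r - q + 0.5*sigma^2) * T) / (sigma * sqrt(T)) = 0.96132616
d2 = d1 - sigma * sqrt(T) = 0.86940228
exp(-rT) = 0.97384804; exp(-qT) = 1.00000000
C = S_0 * exp(-qT) * N(d1) - K * exp(-rT) * N(d2)
N(d1) = 0.83180590; N(d2) = 0.80768643
C = 23.0300 * 1.00000000 * 0.83180590 - 21.7400 * 0.97384804 * 0.80768643 = 2.0566


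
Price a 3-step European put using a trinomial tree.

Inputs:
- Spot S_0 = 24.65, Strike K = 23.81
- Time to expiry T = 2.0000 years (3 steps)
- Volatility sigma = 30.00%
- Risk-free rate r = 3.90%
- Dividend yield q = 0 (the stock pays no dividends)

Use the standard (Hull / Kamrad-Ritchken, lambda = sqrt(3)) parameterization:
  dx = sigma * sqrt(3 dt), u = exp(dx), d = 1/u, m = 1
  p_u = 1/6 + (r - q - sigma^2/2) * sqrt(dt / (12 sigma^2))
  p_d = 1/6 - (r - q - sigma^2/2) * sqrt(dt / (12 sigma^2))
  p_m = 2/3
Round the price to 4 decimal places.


Answer: Price = V(0,0) = 2.5244

Derivation:
dt = T/N = 0.666667; dx = sigma*sqrt(3*dt) = 0.424264
u = exp(dx) = 1.528465; d = 1/u = 0.654251
p_u = 0.161953, p_m = 0.666667, p_d = 0.171381
Discount per step: exp(-r*dt) = 0.974335
Stock lattice S(k, j) with j the centered position index:
  k=0: S(0,+0) = 24.6500
  k=1: S(1,-1) = 16.1273; S(1,+0) = 24.6500; S(1,+1) = 37.6767
  k=2: S(2,-2) = 10.5513; S(2,-1) = 16.1273; S(2,+0) = 24.6500; S(2,+1) = 37.6767; S(2,+2) = 57.5875
  k=3: S(3,-3) = 6.9032; S(3,-2) = 10.5513; S(3,-1) = 16.1273; S(3,+0) = 24.6500; S(3,+1) = 37.6767; S(3,+2) = 57.5875; S(3,+3) = 88.0204
Terminal payoffs V(N, j) = max(K - S_T, 0):
  V(3,-3) = 16.906803; V(3,-2) = 13.258703; V(3,-1) = 7.682711; V(3,+0) = 0.000000; V(3,+1) = 0.000000; V(3,+2) = 0.000000; V(3,+3) = 0.000000
Backward induction: V(k, j) = exp(-r*dt) * [p_u * V(k+1, j+1) + p_m * V(k+1, j) + p_d * V(k+1, j-1)]
  V(2,-2) = exp(-r*dt) * [p_u*7.682711 + p_m*13.258703 + p_d*16.906803] = 12.647718
  V(2,-1) = exp(-r*dt) * [p_u*0.000000 + p_m*7.682711 + p_d*13.258703] = 7.204324
  V(2,+0) = exp(-r*dt) * [p_u*0.000000 + p_m*0.000000 + p_d*7.682711] = 1.282876
  V(2,+1) = exp(-r*dt) * [p_u*0.000000 + p_m*0.000000 + p_d*0.000000] = 0.000000
  V(2,+2) = exp(-r*dt) * [p_u*0.000000 + p_m*0.000000 + p_d*0.000000] = 0.000000
  V(1,-1) = exp(-r*dt) * [p_u*1.282876 + p_m*7.204324 + p_d*12.647718] = 6.993994
  V(1,+0) = exp(-r*dt) * [p_u*0.000000 + p_m*1.282876 + p_d*7.204324] = 2.036295
  V(1,+1) = exp(-r*dt) * [p_u*0.000000 + p_m*0.000000 + p_d*1.282876] = 0.214218
  V(0,+0) = exp(-r*dt) * [p_u*0.214218 + p_m*2.036295 + p_d*6.993994] = 2.524365


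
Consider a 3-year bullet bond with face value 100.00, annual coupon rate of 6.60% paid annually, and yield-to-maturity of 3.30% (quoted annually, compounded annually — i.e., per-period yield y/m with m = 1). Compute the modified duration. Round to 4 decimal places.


Coupon per period c = face * coupon_rate / m = 6.600000
Periods per year m = 1; per-period yield y/m = 0.033000
Number of cashflows N = 3
Cashflows (t years, CF_t, discount factor 1/(1+y/m)^(m*t), PV):
  t = 1.0000: CF_t = 6.600000, DF = 0.968054, PV = 6.389158
  t = 2.0000: CF_t = 6.600000, DF = 0.937129, PV = 6.185051
  t = 3.0000: CF_t = 106.600000, DF = 0.907192, PV = 96.706628
Price P = sum_t PV_t = 109.280837
First compute Macaulay numerator sum_t t * PV_t:
  t * PV_t at t = 1.0000: 6.389158
  t * PV_t at t = 2.0000: 12.370102
  t * PV_t at t = 3.0000: 290.119884
Macaulay duration D = 308.879144 / 109.280837 = 2.826471
Modified duration = D / (1 + y/m) = 2.826471 / (1 + 0.033000) = 2.736177

Answer: Modified duration = 2.7362


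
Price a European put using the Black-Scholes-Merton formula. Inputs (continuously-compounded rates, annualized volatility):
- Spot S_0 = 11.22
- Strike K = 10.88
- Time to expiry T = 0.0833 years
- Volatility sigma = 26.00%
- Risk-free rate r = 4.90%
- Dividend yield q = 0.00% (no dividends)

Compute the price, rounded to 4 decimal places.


d1 = (ln(S/K) + (r - q + 0.5*sigma^2) * T) / (sigma * sqrt(T)) = 0.50198076
d2 = d1 - sigma * sqrt(T) = 0.42694024
exp(-rT) = 0.99592662; exp(-qT) = 1.00000000
P = K * exp(-rT) * N(-d2) - S_0 * exp(-qT) * N(-d1)
N(-d1) = 0.30784053; N(-d2) = 0.33471143
P = 10.8800 * 0.99592662 * 0.33471143 - 11.2200 * 1.00000000 * 0.30784053 = 0.1729

Answer: Price = 0.1729


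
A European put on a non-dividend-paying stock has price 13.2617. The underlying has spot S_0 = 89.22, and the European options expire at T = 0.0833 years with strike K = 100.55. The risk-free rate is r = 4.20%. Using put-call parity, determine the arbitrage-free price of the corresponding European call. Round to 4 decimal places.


Put-call parity: C - P = S_0 * exp(-qT) - K * exp(-rT).
S_0 * exp(-qT) = 89.2200 * 1.00000000 = 89.22000000
K * exp(-rT) = 100.5500 * 0.99650751 = 100.19883043
C = P + S*exp(-qT) - K*exp(-rT)
C = 13.2617 + 89.22000000 - 100.19883043 = 2.2829

Answer: Call price = 2.2829


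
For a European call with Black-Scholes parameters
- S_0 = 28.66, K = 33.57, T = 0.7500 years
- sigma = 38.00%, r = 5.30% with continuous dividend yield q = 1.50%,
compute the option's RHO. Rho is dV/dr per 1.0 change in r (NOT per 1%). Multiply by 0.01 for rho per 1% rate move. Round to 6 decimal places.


d1 = -0.2293611720; d2 = -0.5584508254
phi(d1) = 0.3885855969; exp(-qT) = 0.9888130446; exp(-rT) = 0.9610296665
N(d2) = 0.2882682874
Rho = K*T*exp(-rT)*N(d2) = 33.5700 * 0.7500 * 0.9610296665 * 0.2882682874 = 6.975033

Answer: Rho = 6.975033


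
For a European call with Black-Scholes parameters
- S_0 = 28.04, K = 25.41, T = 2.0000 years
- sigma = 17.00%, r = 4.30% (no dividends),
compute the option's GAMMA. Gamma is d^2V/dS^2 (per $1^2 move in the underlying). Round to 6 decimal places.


Answer: Gamma = 0.039912

Derivation:
d1 = 0.8875823306; d2 = 0.6471660250
phi(d1) = 0.2690549272; exp(-qT) = 1.0000000000; exp(-rT) = 0.9175942312
Gamma = exp(-qT) * phi(d1) / (S * sigma * sqrt(T)) = 1.0000000000 * 0.2690549272 / (28.0400 * 0.1700 * 1.4142135624) = 0.039912


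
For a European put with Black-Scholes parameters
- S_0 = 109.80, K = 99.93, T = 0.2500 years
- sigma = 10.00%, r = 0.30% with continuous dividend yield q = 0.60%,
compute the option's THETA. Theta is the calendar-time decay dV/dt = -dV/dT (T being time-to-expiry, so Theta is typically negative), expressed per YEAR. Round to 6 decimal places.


Answer: Theta = -0.737267

Derivation:
d1 = 1.8938117640; d2 = 1.8438117640
phi(d1) = 0.0663905845; exp(-qT) = 0.9985011244; exp(-rT) = 0.9992502812
Theta = -S*exp(-qT)*phi(d1)*sigma/(2*sqrt(T)) + r*K*exp(-rT)*N(-d2) - q*S*exp(-qT)*N(-d1)
N(-d1) = 0.0291249998; N(-d2) = 0.0326052888; sqrt(T) = 0.5000000000
Term 1 = -109.8000 * 0.9985011244 * 0.0663905845 * 0.1000 / (2 * 0.5000000000) = -0.7278759845
Term 2 = 0.0030 * 99.9300 * 0.9992502812 * 0.0326052888 = 0.0097674112
Term 3 = -0.0060 * 109.8000 * 0.9985011244 * 0.0291249998 = -0.0191587901
Theta = -0.7278759845 + (0.0097674112) + (-0.0191587901) = -0.737267


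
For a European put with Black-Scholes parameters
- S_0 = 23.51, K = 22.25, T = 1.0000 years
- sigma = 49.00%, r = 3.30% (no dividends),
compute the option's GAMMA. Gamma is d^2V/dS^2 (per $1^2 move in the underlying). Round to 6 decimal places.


d1 = 0.4247629672; d2 = -0.0652370328
phi(d1) = 0.3645285798; exp(-qT) = 1.0000000000; exp(-rT) = 0.9675385596
Gamma = exp(-qT) * phi(d1) / (S * sigma * sqrt(T)) = 1.0000000000 * 0.3645285798 / (23.5100 * 0.4900 * 1.0000000000) = 0.031643

Answer: Gamma = 0.031643


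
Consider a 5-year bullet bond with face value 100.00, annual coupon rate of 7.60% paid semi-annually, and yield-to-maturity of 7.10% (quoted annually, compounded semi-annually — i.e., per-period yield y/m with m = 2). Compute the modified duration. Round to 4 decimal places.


Coupon per period c = face * coupon_rate / m = 3.800000
Periods per year m = 2; per-period yield y/m = 0.035500
Number of cashflows N = 10
Cashflows (t years, CF_t, discount factor 1/(1+y/m)^(m*t), PV):
  t = 0.5000: CF_t = 3.800000, DF = 0.965717, PV = 3.669725
  t = 1.0000: CF_t = 3.800000, DF = 0.932609, PV = 3.543916
  t = 1.5000: CF_t = 3.800000, DF = 0.900637, PV = 3.422420
  t = 2.0000: CF_t = 3.800000, DF = 0.869760, PV = 3.305089
  t = 2.5000: CF_t = 3.800000, DF = 0.839942, PV = 3.191781
  t = 3.0000: CF_t = 3.800000, DF = 0.811147, PV = 3.082357
  t = 3.5000: CF_t = 3.800000, DF = 0.783338, PV = 2.976685
  t = 4.0000: CF_t = 3.800000, DF = 0.756483, PV = 2.874635
  t = 4.5000: CF_t = 3.800000, DF = 0.730549, PV = 2.776084
  t = 5.0000: CF_t = 103.800000, DF = 0.705503, PV = 73.231229
Price P = sum_t PV_t = 102.073921
First compute Macaulay numerator sum_t t * PV_t:
  t * PV_t at t = 0.5000: 1.834862
  t * PV_t at t = 1.0000: 3.543916
  t * PV_t at t = 1.5000: 5.133630
  t * PV_t at t = 2.0000: 6.610178
  t * PV_t at t = 2.5000: 7.979452
  t * PV_t at t = 3.0000: 9.247072
  t * PV_t at t = 3.5000: 10.418397
  t * PV_t at t = 4.0000: 11.498542
  t * PV_t at t = 4.5000: 12.492380
  t * PV_t at t = 5.0000: 366.156144
Macaulay duration D = 434.914573 / 102.073921 = 4.260780
Modified duration = D / (1 + y/m) = 4.260780 / (1 + 0.035500) = 4.114708

Answer: Modified duration = 4.1147


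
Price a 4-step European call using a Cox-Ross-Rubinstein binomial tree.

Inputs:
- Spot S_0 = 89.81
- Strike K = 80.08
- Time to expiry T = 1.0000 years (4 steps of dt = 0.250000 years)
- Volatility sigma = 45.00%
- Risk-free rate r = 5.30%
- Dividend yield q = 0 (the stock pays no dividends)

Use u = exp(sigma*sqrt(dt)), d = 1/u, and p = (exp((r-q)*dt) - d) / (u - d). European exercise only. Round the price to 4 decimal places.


Answer: Price = V(0,0) = 23.0251

Derivation:
dt = T/N = 0.250000
u = exp(sigma*sqrt(dt)) = 1.252323; d = 1/u = 0.798516
p = (exp((r-q)*dt) - d) / (u - d) = 0.473378
Discount per step: exp(-r*dt) = 0.986837
Stock lattice S(k, i) with i counting down-moves:
  k=0: S(0,0) = 89.8100
  k=1: S(1,0) = 112.4711; S(1,1) = 71.7147
  k=2: S(2,0) = 140.8501; S(2,1) = 89.8100; S(2,2) = 57.2654
  k=3: S(3,0) = 176.3898; S(3,1) = 112.4711; S(3,2) = 71.7147; S(3,3) = 45.7273
  k=4: S(4,0) = 220.8970; S(4,1) = 140.8501; S(4,2) = 89.8100; S(4,3) = 57.2654; S(4,4) = 36.5140
Terminal payoffs V(N, i) = max(S_T - K, 0):
  V(4,0) = 140.816955; V(4,1) = 60.770117; V(4,2) = 9.730000; V(4,3) = 0.000000; V(4,4) = 0.000000
Backward induction: V(k, i) = exp(-r*dt) * [p * V(k+1, i) + (1-p) * V(k+1, i+1)].
  V(3,0) = exp(-r*dt) * [p*140.816955 + (1-p)*60.770117] = 97.363863
  V(3,1) = exp(-r*dt) * [p*60.770117 + (1-p)*9.730000] = 33.445165
  V(3,2) = exp(-r*dt) * [p*9.730000 + (1-p)*0.000000] = 4.545340
  V(3,3) = exp(-r*dt) * [p*0.000000 + (1-p)*0.000000] = 0.000000
  V(2,0) = exp(-r*dt) * [p*97.363863 + (1-p)*33.445165] = 62.864366
  V(2,1) = exp(-r*dt) * [p*33.445165 + (1-p)*4.545340] = 17.985977
  V(2,2) = exp(-r*dt) * [p*4.545340 + (1-p)*0.000000] = 2.123342
  V(1,0) = exp(-r*dt) * [p*62.864366 + (1-p)*17.985977] = 38.714039
  V(1,1) = exp(-r*dt) * [p*17.985977 + (1-p)*2.123342] = 9.505575
  V(0,0) = exp(-r*dt) * [p*38.714039 + (1-p)*9.505575] = 23.025103


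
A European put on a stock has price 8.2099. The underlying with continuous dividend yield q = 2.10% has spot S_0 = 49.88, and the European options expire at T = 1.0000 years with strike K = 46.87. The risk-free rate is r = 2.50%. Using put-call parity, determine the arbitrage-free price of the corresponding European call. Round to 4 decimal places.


Put-call parity: C - P = S_0 * exp(-qT) - K * exp(-rT).
S_0 * exp(-qT) = 49.8800 * 0.97921896 = 48.84344195
K * exp(-rT) = 46.8700 * 0.97530991 = 45.71277558
C = P + S*exp(-qT) - K*exp(-rT)
C = 8.2099 + 48.84344195 - 45.71277558 = 11.3406

Answer: Call price = 11.3406


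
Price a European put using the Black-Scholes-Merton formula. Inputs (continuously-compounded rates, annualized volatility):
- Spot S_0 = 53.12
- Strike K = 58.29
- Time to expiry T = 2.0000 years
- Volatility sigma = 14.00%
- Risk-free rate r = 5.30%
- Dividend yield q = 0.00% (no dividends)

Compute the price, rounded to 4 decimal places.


d1 = (ln(S/K) + (r - q + 0.5*sigma^2) * T) / (sigma * sqrt(T)) = 0.16527587
d2 = d1 - sigma * sqrt(T) = -0.03271403
exp(-rT) = 0.89942465; exp(-qT) = 1.00000000
P = K * exp(-rT) * N(-d2) - S_0 * exp(-qT) * N(-d1)
N(-d1) = 0.43436342; N(-d2) = 0.51304868
P = 58.2900 * 0.89942465 * 0.51304868 - 53.1200 * 1.00000000 * 0.43436342 = 3.8245

Answer: Price = 3.8245


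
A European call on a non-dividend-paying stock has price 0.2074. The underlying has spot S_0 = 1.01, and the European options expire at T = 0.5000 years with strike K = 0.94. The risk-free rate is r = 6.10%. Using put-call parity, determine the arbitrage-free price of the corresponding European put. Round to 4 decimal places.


Put-call parity: C - P = S_0 * exp(-qT) - K * exp(-rT).
S_0 * exp(-qT) = 1.0100 * 1.00000000 = 1.01000000
K * exp(-rT) = 0.9400 * 0.96996043 = 0.91176281
P = C - S*exp(-qT) + K*exp(-rT)
P = 0.2074 - 1.01000000 + 0.91176281 = 0.1092

Answer: Put price = 0.1092


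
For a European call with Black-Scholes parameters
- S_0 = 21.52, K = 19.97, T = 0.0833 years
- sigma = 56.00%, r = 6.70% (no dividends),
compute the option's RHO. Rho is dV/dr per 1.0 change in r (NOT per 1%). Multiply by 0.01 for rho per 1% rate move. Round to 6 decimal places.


Answer: Rho = 1.094073

Derivation:
d1 = 0.5778419178; d2 = 0.4162161772
phi(d1) = 0.3376014659; exp(-qT) = 1.0000000000; exp(-rT) = 0.9944344454
N(d2) = 0.6613740884
Rho = K*T*exp(-rT)*N(d2) = 19.9700 * 0.0833 * 0.9944344454 * 0.6613740884 = 1.094073


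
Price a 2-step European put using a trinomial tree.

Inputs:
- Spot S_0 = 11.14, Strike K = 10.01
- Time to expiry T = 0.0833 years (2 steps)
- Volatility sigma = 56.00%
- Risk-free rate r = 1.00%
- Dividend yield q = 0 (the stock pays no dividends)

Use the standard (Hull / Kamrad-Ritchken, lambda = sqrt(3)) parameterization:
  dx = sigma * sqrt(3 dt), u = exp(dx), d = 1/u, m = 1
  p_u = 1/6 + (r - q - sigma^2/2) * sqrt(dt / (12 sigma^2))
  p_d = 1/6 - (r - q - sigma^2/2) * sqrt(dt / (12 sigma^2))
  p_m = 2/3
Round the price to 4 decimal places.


Answer: Price = V(0,0) = 0.2945

Derivation:
dt = T/N = 0.041650; dx = sigma*sqrt(3*dt) = 0.197950
u = exp(dx) = 1.218902; d = 1/u = 0.820411
p_u = 0.151223, p_m = 0.666667, p_d = 0.182110
Discount per step: exp(-r*dt) = 0.999584
Stock lattice S(k, j) with j the centered position index:
  k=0: S(0,+0) = 11.1400
  k=1: S(1,-1) = 9.1394; S(1,+0) = 11.1400; S(1,+1) = 13.5786
  k=2: S(2,-2) = 7.4980; S(2,-1) = 9.1394; S(2,+0) = 11.1400; S(2,+1) = 13.5786; S(2,+2) = 16.5509
Terminal payoffs V(N, j) = max(K - S_T, 0):
  V(2,-2) = 2.511960; V(2,-1) = 0.870626; V(2,+0) = 0.000000; V(2,+1) = 0.000000; V(2,+2) = 0.000000
Backward induction: V(k, j) = exp(-r*dt) * [p_u * V(k+1, j+1) + p_m * V(k+1, j) + p_d * V(k+1, j-1)]
  V(1,-1) = exp(-r*dt) * [p_u*0.000000 + p_m*0.870626 + p_d*2.511960] = 1.037439
  V(1,+0) = exp(-r*dt) * [p_u*0.000000 + p_m*0.000000 + p_d*0.870626] = 0.158484
  V(1,+1) = exp(-r*dt) * [p_u*0.000000 + p_m*0.000000 + p_d*0.000000] = 0.000000
  V(0,+0) = exp(-r*dt) * [p_u*0.000000 + p_m*0.158484 + p_d*1.037439] = 0.294462


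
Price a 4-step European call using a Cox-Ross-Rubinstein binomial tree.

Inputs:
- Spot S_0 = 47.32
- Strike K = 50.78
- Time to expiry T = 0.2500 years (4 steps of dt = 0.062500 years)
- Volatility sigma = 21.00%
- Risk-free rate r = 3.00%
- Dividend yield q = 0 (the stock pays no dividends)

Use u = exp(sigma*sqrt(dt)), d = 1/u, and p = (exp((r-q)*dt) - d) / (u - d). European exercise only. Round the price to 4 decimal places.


Answer: Price = V(0,0) = 0.9392

Derivation:
dt = T/N = 0.062500
u = exp(sigma*sqrt(dt)) = 1.053903; d = 1/u = 0.948854
p = (exp((r-q)*dt) - d) / (u - d) = 0.504744
Discount per step: exp(-r*dt) = 0.998127
Stock lattice S(k, i) with i counting down-moves:
  k=0: S(0,0) = 47.3200
  k=1: S(1,0) = 49.8707; S(1,1) = 44.8998
  k=2: S(2,0) = 52.5588; S(2,1) = 47.3200; S(2,2) = 42.6034
  k=3: S(3,0) = 55.3919; S(3,1) = 49.8707; S(3,2) = 44.8998; S(3,3) = 40.4244
  k=4: S(4,0) = 58.3776; S(4,1) = 52.5588; S(4,2) = 47.3200; S(4,3) = 42.6034; S(4,4) = 38.3568
Terminal payoffs V(N, i) = max(S_T - K, 0):
  V(4,0) = 7.597646; V(4,1) = 1.778826; V(4,2) = 0.000000; V(4,3) = 0.000000; V(4,4) = 0.000000
Backward induction: V(k, i) = exp(-r*dt) * [p * V(k+1, i) + (1-p) * V(k+1, i+1)].
  V(3,0) = exp(-r*dt) * [p*7.597646 + (1-p)*1.778826] = 4.707005
  V(3,1) = exp(-r*dt) * [p*1.778826 + (1-p)*0.000000] = 0.896169
  V(3,2) = exp(-r*dt) * [p*0.000000 + (1-p)*0.000000] = 0.000000
  V(3,3) = exp(-r*dt) * [p*0.000000 + (1-p)*0.000000] = 0.000000
  V(2,0) = exp(-r*dt) * [p*4.707005 + (1-p)*0.896169] = 2.814383
  V(2,1) = exp(-r*dt) * [p*0.896169 + (1-p)*0.000000] = 0.451489
  V(2,2) = exp(-r*dt) * [p*0.000000 + (1-p)*0.000000] = 0.000000
  V(1,0) = exp(-r*dt) * [p*2.814383 + (1-p)*0.451489] = 1.641065
  V(1,1) = exp(-r*dt) * [p*0.451489 + (1-p)*0.000000] = 0.227459
  V(0,0) = exp(-r*dt) * [p*1.641065 + (1-p)*0.227459] = 0.939205


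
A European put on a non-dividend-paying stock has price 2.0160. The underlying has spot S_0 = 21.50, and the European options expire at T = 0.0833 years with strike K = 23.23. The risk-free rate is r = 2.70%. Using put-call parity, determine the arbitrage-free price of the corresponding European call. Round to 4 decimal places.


Answer: Call price = 0.3382

Derivation:
Put-call parity: C - P = S_0 * exp(-qT) - K * exp(-rT).
S_0 * exp(-qT) = 21.5000 * 1.00000000 = 21.50000000
K * exp(-rT) = 23.2300 * 0.99775343 = 23.17781212
C = P + S*exp(-qT) - K*exp(-rT)
C = 2.0160 + 21.50000000 - 23.17781212 = 0.3382


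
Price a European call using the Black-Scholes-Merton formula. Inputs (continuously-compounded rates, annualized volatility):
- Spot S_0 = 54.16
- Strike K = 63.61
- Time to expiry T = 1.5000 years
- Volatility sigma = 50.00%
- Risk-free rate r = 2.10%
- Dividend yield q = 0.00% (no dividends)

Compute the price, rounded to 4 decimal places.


Answer: Price = 10.4874

Derivation:
d1 = (ln(S/K) + (r - q + 0.5*sigma^2) * T) / (sigma * sqrt(T)) = 0.09499438
d2 = d1 - sigma * sqrt(T) = -0.51737806
exp(-rT) = 0.96899096; exp(-qT) = 1.00000000
C = S_0 * exp(-qT) * N(d1) - K * exp(-rT) * N(d2)
N(d1) = 0.53784035; N(d2) = 0.30244614
C = 54.1600 * 1.00000000 * 0.53784035 - 63.6100 * 0.96899096 * 0.30244614 = 10.4874
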